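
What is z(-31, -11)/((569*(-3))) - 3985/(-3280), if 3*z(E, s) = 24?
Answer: 1355231/1119792 ≈ 1.2103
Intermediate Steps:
z(E, s) = 8 (z(E, s) = (1/3)*24 = 8)
z(-31, -11)/((569*(-3))) - 3985/(-3280) = 8/((569*(-3))) - 3985/(-3280) = 8/(-1707) - 3985*(-1/3280) = 8*(-1/1707) + 797/656 = -8/1707 + 797/656 = 1355231/1119792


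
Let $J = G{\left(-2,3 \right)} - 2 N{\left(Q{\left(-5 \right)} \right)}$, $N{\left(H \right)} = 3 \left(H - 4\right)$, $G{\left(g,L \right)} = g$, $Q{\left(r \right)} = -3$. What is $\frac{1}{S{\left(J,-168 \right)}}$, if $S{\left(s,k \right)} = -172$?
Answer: $- \frac{1}{172} \approx -0.005814$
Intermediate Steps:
$N{\left(H \right)} = -12 + 3 H$ ($N{\left(H \right)} = 3 \left(-4 + H\right) = -12 + 3 H$)
$J = 40$ ($J = -2 - 2 \left(-12 + 3 \left(-3\right)\right) = -2 - 2 \left(-12 - 9\right) = -2 - -42 = -2 + 42 = 40$)
$\frac{1}{S{\left(J,-168 \right)}} = \frac{1}{-172} = - \frac{1}{172}$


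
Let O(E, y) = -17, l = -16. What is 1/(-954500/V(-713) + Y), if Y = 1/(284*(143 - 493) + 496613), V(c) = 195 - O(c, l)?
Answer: -21052289/94784952072 ≈ -0.00022211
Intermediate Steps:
V(c) = 212 (V(c) = 195 - 1*(-17) = 195 + 17 = 212)
Y = 1/397213 (Y = 1/(284*(-350) + 496613) = 1/(-99400 + 496613) = 1/397213 ≈ 2.5175e-6)
1/(-954500/V(-713) + Y) = 1/(-954500/212 + 1/397213) = 1/(-954500*1/212 + 1/397213) = 1/(-238625/53 + 1/397213) = 1/(-94784952072/21052289) = -21052289/94784952072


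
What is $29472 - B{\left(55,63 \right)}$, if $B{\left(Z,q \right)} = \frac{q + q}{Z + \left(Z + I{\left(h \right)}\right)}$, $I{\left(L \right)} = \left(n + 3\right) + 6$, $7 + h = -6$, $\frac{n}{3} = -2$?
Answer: $\frac{3330210}{113} \approx 29471.0$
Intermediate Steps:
$n = -6$ ($n = 3 \left(-2\right) = -6$)
$h = -13$ ($h = -7 - 6 = -13$)
$I{\left(L \right)} = 3$ ($I{\left(L \right)} = \left(-6 + 3\right) + 6 = -3 + 6 = 3$)
$B{\left(Z,q \right)} = \frac{2 q}{3 + 2 Z}$ ($B{\left(Z,q \right)} = \frac{q + q}{Z + \left(Z + 3\right)} = \frac{2 q}{Z + \left(3 + Z\right)} = \frac{2 q}{3 + 2 Z}$)
$29472 - B{\left(55,63 \right)} = 29472 - 2 \cdot 63 \frac{1}{3 + 2 \cdot 55} = 29472 - 2 \cdot 63 \frac{1}{3 + 110} = 29472 - 2 \cdot 63 \cdot \frac{1}{113} = 29472 - \frac{126}{113} = \frac{3330210}{113}$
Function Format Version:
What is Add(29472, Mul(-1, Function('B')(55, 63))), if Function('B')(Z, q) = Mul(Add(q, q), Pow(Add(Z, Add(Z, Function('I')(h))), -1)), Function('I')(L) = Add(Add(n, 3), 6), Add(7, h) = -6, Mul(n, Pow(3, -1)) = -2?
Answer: Rational(3330210, 113) ≈ 29471.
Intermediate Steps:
n = -6 (n = Mul(3, -2) = -6)
h = -13 (h = Add(-7, -6) = -13)
Function('I')(L) = 3 (Function('I')(L) = Add(Add(-6, 3), 6) = Add(-3, 6) = 3)
Function('B')(Z, q) = Mul(2, q, Pow(Add(3, Mul(2, Z)), -1)) (Function('B')(Z, q) = Mul(Add(q, q), Pow(Add(Z, Add(Z, 3)), -1)) = Mul(Mul(2, q), Pow(Add(Z, Add(3, Z)), -1)) = Mul(Mul(2, q), Pow(Add(3, Mul(2, Z)), -1)) = Mul(2, q, Pow(Add(3, Mul(2, Z)), -1)))
Add(29472, Mul(-1, Function('B')(55, 63))) = Add(29472, Mul(-1, Mul(2, 63, Pow(Add(3, Mul(2, 55)), -1)))) = Add(29472, Mul(-1, Mul(2, 63, Pow(Add(3, 110), -1)))) = Add(29472, Mul(-1, Mul(2, 63, Pow(113, -1)))) = Add(29472, Mul(-1, Mul(2, 63, Rational(1, 113)))) = Add(29472, Mul(-1, Rational(126, 113))) = Add(29472, Rational(-126, 113)) = Rational(3330210, 113)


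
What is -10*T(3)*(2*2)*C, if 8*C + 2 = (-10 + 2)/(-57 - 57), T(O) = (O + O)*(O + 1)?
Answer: 4400/19 ≈ 231.58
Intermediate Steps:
T(O) = 2*O*(1 + O) (T(O) = (2*O)*(1 + O) = 2*O*(1 + O))
C = -55/228 (C = -¼ + ((-10 + 2)/(-57 - 57))/8 = -¼ + (-8/(-114))/8 = -¼ + (-8*(-1/114))/8 = -¼ + (⅛)*(4/57) = -¼ + 1/114 = -55/228 ≈ -0.24123)
-10*T(3)*(2*2)*C = -10*(2*3*(1 + 3))*(2*2)*(-55)/228 = -10*(2*3*4)*4*(-55)/228 = -10*24*4*(-55)/228 = -960*(-55)/228 = -10*(-440/19) = 4400/19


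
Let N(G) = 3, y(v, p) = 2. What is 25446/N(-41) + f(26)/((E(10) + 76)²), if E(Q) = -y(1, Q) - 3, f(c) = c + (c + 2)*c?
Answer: 42758516/5041 ≈ 8482.2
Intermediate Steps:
f(c) = c + c*(2 + c) (f(c) = c + (2 + c)*c = c + c*(2 + c))
E(Q) = -5 (E(Q) = -1*2 - 3 = -2 - 3 = -5)
25446/N(-41) + f(26)/((E(10) + 76)²) = 25446/3 + (26*(3 + 26))/((-5 + 76)²) = 25446*(⅓) + (26*29)/(71²) = 8482 + 754/5041 = 42758516/5041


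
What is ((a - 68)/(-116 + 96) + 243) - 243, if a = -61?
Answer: 129/20 ≈ 6.4500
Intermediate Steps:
((a - 68)/(-116 + 96) + 243) - 243 = ((-61 - 68)/(-116 + 96) + 243) - 243 = (-129/(-20) + 243) - 243 = (-129*(-1/20) + 243) - 243 = (129/20 + 243) - 243 = 4989/20 - 243 = 129/20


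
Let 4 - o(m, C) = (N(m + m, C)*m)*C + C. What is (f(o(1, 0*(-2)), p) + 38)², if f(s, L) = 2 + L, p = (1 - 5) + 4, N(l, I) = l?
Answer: 1600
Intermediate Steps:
o(m, C) = 4 - C - 2*C*m² (o(m, C) = 4 - (((m + m)*m)*C + C) = 4 - (((2*m)*m)*C + C) = 4 - ((2*m²)*C + C) = 4 - (2*C*m² + C) = 4 - (C + 2*C*m²) = 4 + (-C - 2*C*m²) = 4 - C - 2*C*m²)
p = 0 (p = -4 + 4 = 0)
(f(o(1, 0*(-2)), p) + 38)² = ((2 + 0) + 38)² = (2 + 38)² = 40² = 1600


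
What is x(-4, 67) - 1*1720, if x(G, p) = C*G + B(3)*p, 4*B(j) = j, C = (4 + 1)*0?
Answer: -6679/4 ≈ -1669.8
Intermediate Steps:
C = 0 (C = 5*0 = 0)
B(j) = j/4
x(G, p) = 3*p/4 (x(G, p) = 0*G + ((¼)*3)*p = 0 + 3*p/4 = 3*p/4)
x(-4, 67) - 1*1720 = (¾)*67 - 1*1720 = 201/4 - 1720 = -6679/4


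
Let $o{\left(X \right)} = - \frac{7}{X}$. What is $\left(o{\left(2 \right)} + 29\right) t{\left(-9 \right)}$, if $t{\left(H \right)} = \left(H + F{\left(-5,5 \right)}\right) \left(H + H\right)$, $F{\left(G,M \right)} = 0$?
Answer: $4131$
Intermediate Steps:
$t{\left(H \right)} = 2 H^{2}$ ($t{\left(H \right)} = \left(H + 0\right) \left(H + H\right) = H 2 H = 2 H^{2}$)
$\left(o{\left(2 \right)} + 29\right) t{\left(-9 \right)} = \left(- \frac{7}{2} + 29\right) 2 \left(-9\right)^{2} = \left(\left(-7\right) \frac{1}{2} + 29\right) 2 \cdot 81 = \left(- \frac{7}{2} + 29\right) 162 = \frac{51}{2} \cdot 162 = 4131$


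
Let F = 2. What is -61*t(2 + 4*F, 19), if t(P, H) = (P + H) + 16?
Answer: -2745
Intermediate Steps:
t(P, H) = 16 + H + P (t(P, H) = (H + P) + 16 = 16 + H + P)
-61*t(2 + 4*F, 19) = -61*(16 + 19 + (2 + 4*2)) = -61*(16 + 19 + (2 + 8)) = -61*(16 + 19 + 10) = -61*45 = -2745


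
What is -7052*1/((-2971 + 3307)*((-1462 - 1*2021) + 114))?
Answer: 1763/282996 ≈ 0.0062298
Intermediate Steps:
-7052*1/((-2971 + 3307)*((-1462 - 1*2021) + 114)) = -7052*1/(336*((-1462 - 2021) + 114)) = -7052*1/(336*(-3483 + 114)) = -7052/((-3369*336)) = -7052/(-1131984) = -7052*(-1/1131984) = 1763/282996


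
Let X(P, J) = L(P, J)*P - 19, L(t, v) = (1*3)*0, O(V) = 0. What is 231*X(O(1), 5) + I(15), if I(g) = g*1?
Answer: -4374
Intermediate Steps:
L(t, v) = 0 (L(t, v) = 3*0 = 0)
I(g) = g
X(P, J) = -19 (X(P, J) = 0*P - 19 = 0 - 19 = -19)
231*X(O(1), 5) + I(15) = 231*(-19) + 15 = -4389 + 15 = -4374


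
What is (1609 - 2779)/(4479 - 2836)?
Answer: -1170/1643 ≈ -0.71211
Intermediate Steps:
(1609 - 2779)/(4479 - 2836) = -1170/1643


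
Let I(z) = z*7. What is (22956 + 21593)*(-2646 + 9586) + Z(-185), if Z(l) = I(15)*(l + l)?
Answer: 309131210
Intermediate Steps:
I(z) = 7*z
Z(l) = 210*l (Z(l) = (7*15)*(l + l) = 105*(2*l) = 210*l)
(22956 + 21593)*(-2646 + 9586) + Z(-185) = (22956 + 21593)*(-2646 + 9586) + 210*(-185) = 44549*6940 - 38850 = 309170060 - 38850 = 309131210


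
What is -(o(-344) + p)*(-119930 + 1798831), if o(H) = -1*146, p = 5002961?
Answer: -8399231106315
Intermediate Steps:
o(H) = -146
-(o(-344) + p)*(-119930 + 1798831) = -(-146 + 5002961)*(-119930 + 1798831) = -5002815*1678901 = -1*8399231106315 = -8399231106315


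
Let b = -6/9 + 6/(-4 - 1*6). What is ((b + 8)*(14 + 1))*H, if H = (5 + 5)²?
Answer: 10100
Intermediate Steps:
b = -19/15 (b = -6*⅑ + 6/(-4 - 6) = -⅔ + 6/(-10) = -⅔ + 6*(-⅒) = -⅔ - ⅗ = -19/15 ≈ -1.2667)
H = 100 (H = 10² = 100)
((b + 8)*(14 + 1))*H = ((-19/15 + 8)*(14 + 1))*100 = ((101/15)*15)*100 = 101*100 = 10100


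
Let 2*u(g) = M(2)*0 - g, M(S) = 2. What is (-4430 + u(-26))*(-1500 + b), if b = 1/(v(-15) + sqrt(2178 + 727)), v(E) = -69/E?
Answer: 477672555955/72096 - 110425*sqrt(2905)/72096 ≈ 6.6254e+6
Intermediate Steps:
u(g) = -g/2 (u(g) = (2*0 - g)/2 = (0 - g)/2 = (-g)/2 = -g/2)
b = 1/(23/5 + sqrt(2905)) (b = 1/(-69/(-15) + sqrt(2178 + 727)) = 1/(-69*(-1/15) + sqrt(2905)) = 1/(23/5 + sqrt(2905)) ≈ 0.017095)
(-4430 + u(-26))*(-1500 + b) = (-4430 - 1/2*(-26))*(-1500 + (-115/72096 + 25*sqrt(2905)/72096)) = (-4430 + 13)*(-108144115/72096 + 25*sqrt(2905)/72096) = -4417*(-108144115/72096 + 25*sqrt(2905)/72096) = 477672555955/72096 - 110425*sqrt(2905)/72096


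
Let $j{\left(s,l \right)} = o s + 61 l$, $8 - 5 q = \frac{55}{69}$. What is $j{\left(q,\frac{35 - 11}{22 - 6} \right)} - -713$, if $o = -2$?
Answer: $\frac{553117}{690} \approx 801.62$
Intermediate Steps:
$q = \frac{497}{345}$ ($q = \frac{8}{5} - \frac{55 \cdot \frac{1}{69}}{5} = \frac{8}{5} - \frac{11}{69} = \frac{497}{345} \approx 1.4406$)
$j{\left(s,l \right)} = - 2 s + 61 l$
$j{\left(q,\frac{35 - 11}{22 - 6} \right)} - -713 = \left(\left(-2\right) \frac{497}{345} + 61 \frac{35 - 11}{22 - 6}\right) - -713 = \left(- \frac{994}{345} + 61 \cdot \frac{24}{16}\right) + 713 = \left(- \frac{994}{345} + 61 \cdot 24 \cdot \frac{1}{16}\right) + 713 = \left(- \frac{994}{345} + 61 \cdot \frac{3}{2}\right) + 713 = \left(- \frac{994}{345} + \frac{183}{2}\right) + 713 = \frac{61147}{690} + 713 = \frac{553117}{690}$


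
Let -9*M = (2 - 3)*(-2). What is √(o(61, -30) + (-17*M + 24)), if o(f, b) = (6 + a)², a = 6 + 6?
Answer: √3166/3 ≈ 18.756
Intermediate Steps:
a = 12
M = -2/9 (M = -(2 - 3)*(-2)/9 = -(-1)*(-2)/9 = -⅑*2 = -2/9 ≈ -0.22222)
o(f, b) = 324 (o(f, b) = (6 + 12)² = 18² = 324)
√(o(61, -30) + (-17*M + 24)) = √(324 + (-17*(-2/9) + 24)) = √(324 + (34/9 + 24)) = √(324 + 250/9) = √(3166/9) = √3166/3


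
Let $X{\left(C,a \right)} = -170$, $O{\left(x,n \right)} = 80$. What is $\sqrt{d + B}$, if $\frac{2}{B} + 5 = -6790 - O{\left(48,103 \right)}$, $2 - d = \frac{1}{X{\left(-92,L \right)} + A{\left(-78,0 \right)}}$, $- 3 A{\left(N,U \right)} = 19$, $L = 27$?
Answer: $\frac{\sqrt{80226487}}{6325} \approx 1.4161$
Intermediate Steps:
$A{\left(N,U \right)} = - \frac{19}{3}$ ($A{\left(N,U \right)} = \left(- \frac{1}{3}\right) 19 = - \frac{19}{3}$)
$d = \frac{1061}{529}$ ($d = 2 - \frac{1}{-170 - \frac{19}{3}} = 2 - \frac{1}{- \frac{529}{3}} = 2 - - \frac{3}{529} = 2 + \frac{3}{529} = \frac{1061}{529} \approx 2.0057$)
$B = - \frac{2}{6875}$ ($B = \frac{2}{-5 - 6870} = \frac{2}{-6875} = 2 \left(- \frac{1}{6875}\right) = - \frac{2}{6875} \approx -0.00029091$)
$\sqrt{d + B} = \sqrt{\frac{1061}{529} - \frac{2}{6875}} = \sqrt{\frac{7293317}{3636875}} = \frac{\sqrt{80226487}}{6325}$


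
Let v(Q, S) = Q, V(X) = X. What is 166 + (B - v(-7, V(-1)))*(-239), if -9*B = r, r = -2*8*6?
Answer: -12169/3 ≈ -4056.3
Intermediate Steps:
r = -96 (r = -16*6 = -96)
B = 32/3 (B = -⅑*(-96) = 32/3 ≈ 10.667)
166 + (B - v(-7, V(-1)))*(-239) = 166 + (32/3 - 1*(-7))*(-239) = 166 + (32/3 + 7)*(-239) = 166 + (53/3)*(-239) = 166 - 12667/3 = -12169/3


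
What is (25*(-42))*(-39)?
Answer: 40950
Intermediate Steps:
(25*(-42))*(-39) = -1050*(-39) = 40950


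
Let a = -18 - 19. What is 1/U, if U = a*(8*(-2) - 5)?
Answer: 1/777 ≈ 0.0012870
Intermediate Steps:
a = -37
U = 777 (U = -37*(8*(-2) - 5) = -37*(-16 - 5) = -37*(-21) = 777)
1/U = 1/777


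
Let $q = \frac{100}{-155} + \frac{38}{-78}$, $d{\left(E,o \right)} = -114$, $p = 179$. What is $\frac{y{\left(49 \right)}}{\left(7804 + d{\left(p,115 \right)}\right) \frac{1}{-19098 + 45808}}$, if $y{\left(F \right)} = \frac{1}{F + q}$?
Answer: $\frac{3229239}{44503568} \approx 0.072561$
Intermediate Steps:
$q = - \frac{1369}{1209}$ ($q = 100 \left(- \frac{1}{155}\right) + 38 \left(- \frac{1}{78}\right) = - \frac{20}{31} - \frac{19}{39} = - \frac{1369}{1209} \approx -1.1323$)
$y{\left(F \right)} = \frac{1}{- \frac{1369}{1209} + F}$ ($y{\left(F \right)} = \frac{1}{F - \frac{1369}{1209}} = \frac{1}{- \frac{1369}{1209} + F}$)
$\frac{y{\left(49 \right)}}{\left(7804 + d{\left(p,115 \right)}\right) \frac{1}{-19098 + 45808}} = \frac{1209 \frac{1}{-1369 + 1209 \cdot 49}}{\left(7804 - 114\right) \frac{1}{-19098 + 45808}} = \frac{1209 \frac{1}{-1369 + 59241}}{7690 \cdot \frac{1}{26710}} = \frac{1209 \cdot \frac{1}{57872}}{7690 \cdot \frac{1}{26710}} = \frac{1209 \cdot \frac{1}{57872}}{\frac{769}{2671}} = \frac{1209}{57872} \cdot \frac{2671}{769} = \frac{3229239}{44503568}$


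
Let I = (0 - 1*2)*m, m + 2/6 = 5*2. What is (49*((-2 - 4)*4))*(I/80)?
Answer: 1421/5 ≈ 284.20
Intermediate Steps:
m = 29/3 (m = -⅓ + 5*2 = -⅓ + 10 = 29/3 ≈ 9.6667)
I = -58/3 (I = (0 - 1*2)*(29/3) = (0 - 2)*(29/3) = -2*29/3 = -58/3 ≈ -19.333)
(49*((-2 - 4)*4))*(I/80) = (49*((-2 - 4)*4))*(-58/3/80) = (49*(-6*4))*(-58/3*1/80) = (49*(-24))*(-29/120) = -1176*(-29/120) = 1421/5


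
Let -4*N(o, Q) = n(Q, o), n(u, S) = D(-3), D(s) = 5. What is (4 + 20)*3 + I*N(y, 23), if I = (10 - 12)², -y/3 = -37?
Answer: 67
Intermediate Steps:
n(u, S) = 5
y = 111 (y = -3*(-37) = 111)
I = 4 (I = (-2)² = 4)
N(o, Q) = -5/4 (N(o, Q) = -¼*5 = -5/4)
(4 + 20)*3 + I*N(y, 23) = (4 + 20)*3 + 4*(-5/4) = 24*3 - 5 = 72 - 5 = 67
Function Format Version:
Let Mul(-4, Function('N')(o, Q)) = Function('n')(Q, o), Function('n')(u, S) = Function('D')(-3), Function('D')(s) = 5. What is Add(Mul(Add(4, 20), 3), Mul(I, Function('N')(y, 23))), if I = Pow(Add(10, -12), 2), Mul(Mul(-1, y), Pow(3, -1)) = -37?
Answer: 67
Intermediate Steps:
Function('n')(u, S) = 5
y = 111 (y = Mul(-3, -37) = 111)
I = 4 (I = Pow(-2, 2) = 4)
Function('N')(o, Q) = Rational(-5, 4) (Function('N')(o, Q) = Mul(Rational(-1, 4), 5) = Rational(-5, 4))
Add(Mul(Add(4, 20), 3), Mul(I, Function('N')(y, 23))) = Add(Mul(Add(4, 20), 3), Mul(4, Rational(-5, 4))) = Add(Mul(24, 3), -5) = Add(72, -5) = 67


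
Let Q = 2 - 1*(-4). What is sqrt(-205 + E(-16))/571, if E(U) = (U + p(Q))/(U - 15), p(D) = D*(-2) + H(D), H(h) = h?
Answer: I*sqrt(196323)/17701 ≈ 0.025032*I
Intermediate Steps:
Q = 6 (Q = 2 + 4 = 6)
p(D) = -D (p(D) = D*(-2) + D = -2*D + D = -D)
E(U) = (-6 + U)/(-15 + U) (E(U) = (U - 1*6)/(U - 15) = (U - 6)/(-15 + U) = (-6 + U)/(-15 + U))
sqrt(-205 + E(-16))/571 = sqrt(-205 + (-6 - 16)/(-15 - 16))/571 = sqrt(-205 - 22/(-31))*(1/571) = sqrt(-205 - 1/31*(-22))*(1/571) = sqrt(-205 + 22/31)*(1/571) = sqrt(-6333/31)*(1/571) = (I*sqrt(196323)/31)*(1/571) = I*sqrt(196323)/17701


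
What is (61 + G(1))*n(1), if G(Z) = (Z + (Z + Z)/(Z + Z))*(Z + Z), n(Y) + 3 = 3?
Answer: 0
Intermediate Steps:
n(Y) = 0 (n(Y) = -3 + 3 = 0)
G(Z) = 2*Z*(1 + Z) (G(Z) = (Z + (2*Z)/((2*Z)))*(2*Z) = (Z + (2*Z)*(1/(2*Z)))*(2*Z) = (Z + 1)*(2*Z) = (1 + Z)*(2*Z) = 2*Z*(1 + Z))
(61 + G(1))*n(1) = (61 + 2*1*(1 + 1))*0 = (61 + 2*1*2)*0 = (61 + 4)*0 = 65*0 = 0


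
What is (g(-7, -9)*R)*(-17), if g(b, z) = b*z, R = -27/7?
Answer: 4131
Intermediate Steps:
R = -27/7 (R = -27*⅐ = -27/7 ≈ -3.8571)
(g(-7, -9)*R)*(-17) = (-7*(-9)*(-27/7))*(-17) = (63*(-27/7))*(-17) = -243*(-17) = 4131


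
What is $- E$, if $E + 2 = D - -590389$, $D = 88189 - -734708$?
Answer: $-1413284$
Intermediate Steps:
$D = 822897$ ($D = 88189 + 734708 = 822897$)
$E = 1413284$ ($E = -2 + \left(822897 - -590389\right) = -2 + \left(822897 + 590389\right) = -2 + 1413286 = 1413284$)
$- E = \left(-1\right) 1413284 = -1413284$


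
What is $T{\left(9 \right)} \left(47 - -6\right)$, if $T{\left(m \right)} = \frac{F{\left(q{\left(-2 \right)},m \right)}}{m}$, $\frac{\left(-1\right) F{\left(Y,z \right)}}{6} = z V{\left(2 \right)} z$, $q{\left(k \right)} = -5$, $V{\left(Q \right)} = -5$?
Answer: $14310$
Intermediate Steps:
$F{\left(Y,z \right)} = 30 z^{2}$ ($F{\left(Y,z \right)} = - 6 z \left(-5\right) z = - 6 - 5 z z = - 6 \left(- 5 z^{2}\right) = 30 z^{2}$)
$T{\left(m \right)} = 30 m$ ($T{\left(m \right)} = \frac{30 m^{2}}{m} = 30 m$)
$T{\left(9 \right)} \left(47 - -6\right) = 30 \cdot 9 \left(47 - -6\right) = 270 \left(47 + 6\right) = 270 \cdot 53 = 14310$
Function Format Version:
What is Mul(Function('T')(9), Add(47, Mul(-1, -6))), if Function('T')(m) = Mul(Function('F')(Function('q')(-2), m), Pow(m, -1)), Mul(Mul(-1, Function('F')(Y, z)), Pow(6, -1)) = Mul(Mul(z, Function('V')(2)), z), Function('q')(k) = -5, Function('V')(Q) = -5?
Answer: 14310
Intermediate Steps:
Function('F')(Y, z) = Mul(30, Pow(z, 2)) (Function('F')(Y, z) = Mul(-6, Mul(Mul(z, -5), z)) = Mul(-6, Mul(Mul(-5, z), z)) = Mul(-6, Mul(-5, Pow(z, 2))) = Mul(30, Pow(z, 2)))
Function('T')(m) = Mul(30, m) (Function('T')(m) = Mul(Mul(30, Pow(m, 2)), Pow(m, -1)) = Mul(30, m))
Mul(Function('T')(9), Add(47, Mul(-1, -6))) = Mul(Mul(30, 9), Add(47, Mul(-1, -6))) = Mul(270, Add(47, 6)) = Mul(270, 53) = 14310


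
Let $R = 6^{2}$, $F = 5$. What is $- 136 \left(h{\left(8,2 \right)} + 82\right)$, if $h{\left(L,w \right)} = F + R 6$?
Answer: $-41208$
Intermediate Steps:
$R = 36$
$h{\left(L,w \right)} = 221$ ($h{\left(L,w \right)} = 5 + 36 \cdot 6 = 5 + 216 = 221$)
$- 136 \left(h{\left(8,2 \right)} + 82\right) = - 136 \left(221 + 82\right) = \left(-136\right) 303 = -41208$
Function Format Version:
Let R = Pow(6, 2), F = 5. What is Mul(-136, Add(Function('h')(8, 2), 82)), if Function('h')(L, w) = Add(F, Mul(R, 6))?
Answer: -41208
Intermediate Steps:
R = 36
Function('h')(L, w) = 221 (Function('h')(L, w) = Add(5, Mul(36, 6)) = Add(5, 216) = 221)
Mul(-136, Add(Function('h')(8, 2), 82)) = Mul(-136, Add(221, 82)) = Mul(-136, 303) = -41208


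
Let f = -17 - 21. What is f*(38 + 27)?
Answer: -2470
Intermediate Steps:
f = -38
f*(38 + 27) = -38*(38 + 27) = -38*65 = -2470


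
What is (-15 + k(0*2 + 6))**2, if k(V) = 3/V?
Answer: 841/4 ≈ 210.25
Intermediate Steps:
(-15 + k(0*2 + 6))**2 = (-15 + 3/(0*2 + 6))**2 = (-15 + 3/(0 + 6))**2 = (-15 + 3/6)**2 = (-15 + 3*(1/6))**2 = (-15 + 1/2)**2 = (-29/2)**2 = 841/4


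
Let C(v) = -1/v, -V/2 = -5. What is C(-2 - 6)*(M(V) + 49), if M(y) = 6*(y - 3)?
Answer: 91/8 ≈ 11.375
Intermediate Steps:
V = 10 (V = -2*(-5) = 10)
M(y) = -18 + 6*y (M(y) = 6*(-3 + y) = -18 + 6*y)
C(-2 - 6)*(M(V) + 49) = (-1/(-2 - 6))*((-18 + 6*10) + 49) = (-1/(-8))*((-18 + 60) + 49) = (-1*(-⅛))*(42 + 49) = (⅛)*91 = 91/8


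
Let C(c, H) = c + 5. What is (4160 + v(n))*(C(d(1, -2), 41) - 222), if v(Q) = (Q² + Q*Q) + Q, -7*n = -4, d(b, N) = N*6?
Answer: -46693100/49 ≈ -9.5292e+5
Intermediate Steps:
d(b, N) = 6*N
n = 4/7 (n = -⅐*(-4) = 4/7 ≈ 0.57143)
v(Q) = Q + 2*Q² (v(Q) = (Q² + Q²) + Q = 2*Q² + Q = Q + 2*Q²)
C(c, H) = 5 + c
(4160 + v(n))*(C(d(1, -2), 41) - 222) = (4160 + 4*(1 + 2*(4/7))/7)*((5 + 6*(-2)) - 222) = (4160 + 4*(1 + 8/7)/7)*((5 - 12) - 222) = (4160 + (4/7)*(15/7))*(-7 - 222) = (4160 + 60/49)*(-229) = (203900/49)*(-229) = -46693100/49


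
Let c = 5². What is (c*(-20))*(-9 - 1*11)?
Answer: 10000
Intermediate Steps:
c = 25
(c*(-20))*(-9 - 1*11) = (25*(-20))*(-9 - 1*11) = -500*(-9 - 11) = -500*(-20) = 10000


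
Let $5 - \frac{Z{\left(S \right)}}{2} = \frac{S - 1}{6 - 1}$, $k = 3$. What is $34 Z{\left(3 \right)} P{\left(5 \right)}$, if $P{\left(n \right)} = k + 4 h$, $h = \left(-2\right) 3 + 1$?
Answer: $- \frac{26588}{5} \approx -5317.6$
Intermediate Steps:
$h = -5$ ($h = -6 + 1 = -5$)
$P{\left(n \right)} = -17$ ($P{\left(n \right)} = 3 + 4 \left(-5\right) = 3 - 20 = -17$)
$Z{\left(S \right)} = \frac{52}{5} - \frac{2 S}{5}$ ($Z{\left(S \right)} = 10 - 2 \frac{S - 1}{6 - 1} = 10 - 2 \frac{-1 + S}{5} = 10 - 2 \left(-1 + S\right) \frac{1}{5} = 10 - 2 \left(- \frac{1}{5} + \frac{S}{5}\right) = 10 - \left(- \frac{2}{5} + \frac{2 S}{5}\right) = \frac{52}{5} - \frac{2 S}{5}$)
$34 Z{\left(3 \right)} P{\left(5 \right)} = 34 \left(\frac{52}{5} - \frac{6}{5}\right) \left(-17\right) = 34 \cdot \frac{46}{5} \left(-17\right) = \frac{1564}{5} \left(-17\right) = - \frac{26588}{5}$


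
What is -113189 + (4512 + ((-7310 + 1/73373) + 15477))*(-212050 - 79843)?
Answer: -271555273571821/73373 ≈ -3.7010e+9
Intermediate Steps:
-113189 + (4512 + ((-7310 + 1/73373) + 15477))*(-212050 - 79843) = -113189 + (4512 + ((-7310 + 1/73373) + 15477))*(-291893) = -113189 + (4512 + (-536356629/73373 + 15477))*(-291893) = -113189 + (4512 + 599237292/73373)*(-291893) = -113189 + (930296268/73373)*(-291893) = -113189 - 271546968555324/73373 = -271555273571821/73373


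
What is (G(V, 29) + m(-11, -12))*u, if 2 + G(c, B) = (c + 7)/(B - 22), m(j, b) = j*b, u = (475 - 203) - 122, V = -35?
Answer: 18900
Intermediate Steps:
u = 150 (u = 272 - 122 = 150)
m(j, b) = b*j
G(c, B) = -2 + (7 + c)/(-22 + B) (G(c, B) = -2 + (c + 7)/(B - 22) = -2 + (7 + c)/(-22 + B))
(G(V, 29) + m(-11, -12))*u = ((51 - 35 - 2*29)/(-22 + 29) - 12*(-11))*150 = ((51 - 35 - 58)/7 + 132)*150 = ((⅐)*(-42) + 132)*150 = (-6 + 132)*150 = 126*150 = 18900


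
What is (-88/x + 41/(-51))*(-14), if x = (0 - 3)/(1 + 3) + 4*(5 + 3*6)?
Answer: 460838/18615 ≈ 24.756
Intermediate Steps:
x = 365/4 (x = -3/4 + 4*(5 + 18) = -3*¼ + 4*23 = -¾ + 92 = 365/4 ≈ 91.250)
(-88/x + 41/(-51))*(-14) = (-88/365/4 + 41/(-51))*(-14) = (-88*4/365 + 41*(-1/51))*(-14) = (-352/365 - 41/51)*(-14) = -32917/18615*(-14) = 460838/18615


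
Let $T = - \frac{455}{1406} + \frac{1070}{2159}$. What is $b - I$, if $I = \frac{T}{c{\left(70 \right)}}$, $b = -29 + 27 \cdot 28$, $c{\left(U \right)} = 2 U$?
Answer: $\frac{61791632809}{84995512} \approx 727.0$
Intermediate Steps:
$T = \frac{522075}{3035554}$ ($T = \left(-455\right) \frac{1}{1406} + 1070 \cdot \frac{1}{2159} = - \frac{455}{1406} + \frac{1070}{2159} = \frac{522075}{3035554} \approx 0.17199$)
$b = 727$ ($b = -29 + 756 = 727$)
$I = \frac{104415}{84995512}$ ($I = \frac{522075}{3035554 \cdot 2 \cdot 70} = \frac{522075}{3035554 \cdot 140} = \frac{522075}{3035554} \cdot \frac{1}{140} = \frac{104415}{84995512} \approx 0.0012285$)
$b - I = 727 - \frac{104415}{84995512} = \frac{61791632809}{84995512}$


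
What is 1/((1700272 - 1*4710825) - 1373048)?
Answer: -1/4383601 ≈ -2.2812e-7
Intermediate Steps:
1/((1700272 - 1*4710825) - 1373048) = 1/((1700272 - 4710825) - 1373048) = 1/(-3010553 - 1373048) = 1/(-4383601) = -1/4383601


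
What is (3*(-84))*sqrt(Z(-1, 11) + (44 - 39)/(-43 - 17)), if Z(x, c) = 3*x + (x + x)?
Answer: -42*I*sqrt(183) ≈ -568.17*I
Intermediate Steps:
Z(x, c) = 5*x (Z(x, c) = 3*x + 2*x = 5*x)
(3*(-84))*sqrt(Z(-1, 11) + (44 - 39)/(-43 - 17)) = (3*(-84))*sqrt(5*(-1) + (44 - 39)/(-43 - 17)) = -252*sqrt(-5 + 5/(-60)) = -252*sqrt(-5 + 5*(-1/60)) = -252*sqrt(-5 - 1/12) = -42*I*sqrt(183)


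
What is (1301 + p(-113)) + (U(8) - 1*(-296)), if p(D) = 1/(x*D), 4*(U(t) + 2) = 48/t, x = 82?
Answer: 7396584/4633 ≈ 1596.5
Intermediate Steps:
U(t) = -2 + 12/t (U(t) = -2 + (48/t)/4 = -2 + 12/t)
p(D) = 1/(82*D)
(1301 + p(-113)) + (U(8) - 1*(-296)) = (1301 + (1/82)/(-113)) + ((-2 + 12/8) - 1*(-296)) = (1301 + (1/82)*(-1/113)) + ((-2 + 12*(⅛)) + 296) = (1301 - 1/9266) + ((-2 + 3/2) + 296) = 12055065/9266 + (-½ + 296) = 12055065/9266 + 591/2 = 7396584/4633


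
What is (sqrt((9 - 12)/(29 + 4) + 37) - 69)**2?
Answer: (759 - sqrt(4466))**2/121 ≈ 3959.5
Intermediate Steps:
(sqrt((9 - 12)/(29 + 4) + 37) - 69)**2 = (sqrt(-3/33 + 37) - 69)**2 = (sqrt(-3*1/33 + 37) - 69)**2 = (sqrt(-1/11 + 37) - 69)**2 = (sqrt(406/11) - 69)**2 = (sqrt(4466)/11 - 69)**2 = (-69 + sqrt(4466)/11)**2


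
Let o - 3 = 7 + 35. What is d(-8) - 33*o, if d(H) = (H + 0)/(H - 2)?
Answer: -7421/5 ≈ -1484.2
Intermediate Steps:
o = 45 (o = 3 + (7 + 35) = 3 + 42 = 45)
d(H) = H/(-2 + H)
d(-8) - 33*o = -8/(-2 - 8) - 33*45 = -8/(-10) - 1485 = -8*(-1/10) - 1485 = 4/5 - 1485 = -7421/5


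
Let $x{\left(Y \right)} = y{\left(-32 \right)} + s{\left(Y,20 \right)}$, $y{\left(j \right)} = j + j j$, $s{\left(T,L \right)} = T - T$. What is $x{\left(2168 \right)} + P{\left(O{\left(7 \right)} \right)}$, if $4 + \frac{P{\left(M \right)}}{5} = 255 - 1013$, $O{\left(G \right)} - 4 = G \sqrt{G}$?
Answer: $-2818$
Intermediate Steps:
$s{\left(T,L \right)} = 0$
$y{\left(j \right)} = j + j^{2}$
$O{\left(G \right)} = 4 + G^{\frac{3}{2}}$ ($O{\left(G \right)} = 4 + G \sqrt{G} = 4 + G^{\frac{3}{2}}$)
$P{\left(M \right)} = -3810$ ($P{\left(M \right)} = -20 + 5 \left(255 - 1013\right) = -20 + 5 \left(-758\right) = -20 - 3790 = -3810$)
$x{\left(Y \right)} = 992$ ($x{\left(Y \right)} = - 32 \left(1 - 32\right) + 0 = \left(-32\right) \left(-31\right) + 0 = 992 + 0 = 992$)
$x{\left(2168 \right)} + P{\left(O{\left(7 \right)} \right)} = 992 - 3810 = -2818$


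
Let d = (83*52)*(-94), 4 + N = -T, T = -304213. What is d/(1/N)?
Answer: -123418808136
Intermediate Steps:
N = 304209 (N = -4 - 1*(-304213) = -4 + 304213 = 304209)
d = -405704 (d = 4316*(-94) = -405704)
d/(1/N) = -405704/(1/304209) = -405704/1/304209 = -405704*304209 = -123418808136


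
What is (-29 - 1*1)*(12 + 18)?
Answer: -900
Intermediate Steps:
(-29 - 1*1)*(12 + 18) = (-29 - 1)*30 = -30*30 = -900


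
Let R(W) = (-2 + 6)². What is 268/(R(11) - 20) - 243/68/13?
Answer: -59471/884 ≈ -67.275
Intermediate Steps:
R(W) = 16 (R(W) = 4² = 16)
268/(R(11) - 20) - 243/68/13 = 268/(16 - 20) - 243/68/13 = 268/(-4) - 243*1/68*(1/13) = 268*(-¼) - 243/68*1/13 = -67 - 243/884 = -59471/884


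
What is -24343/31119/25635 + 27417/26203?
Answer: 1988261647816/1900278637245 ≈ 1.0463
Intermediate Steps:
-24343/31119/25635 + 27417/26203 = -24343*1/31119*(1/25635) + 27417*(1/26203) = -2213/2829*1/25635 + 27417/26203 = -2213/72521415 + 27417/26203 = 1988261647816/1900278637245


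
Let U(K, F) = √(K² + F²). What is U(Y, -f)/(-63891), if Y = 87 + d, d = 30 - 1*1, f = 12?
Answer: -20*√34/63891 ≈ -0.0018253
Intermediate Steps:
d = 29 (d = 30 - 1 = 29)
Y = 116 (Y = 87 + 29 = 116)
U(K, F) = √(F² + K²)
U(Y, -f)/(-63891) = √((-1*12)² + 116²)/(-63891) = √((-12)² + 13456)*(-1/63891) = √(144 + 13456)*(-1/63891) = √13600*(-1/63891) = (20*√34)*(-1/63891) = -20*√34/63891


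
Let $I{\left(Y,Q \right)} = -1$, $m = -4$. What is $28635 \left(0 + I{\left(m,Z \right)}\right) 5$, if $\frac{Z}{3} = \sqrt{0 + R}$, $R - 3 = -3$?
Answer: $-143175$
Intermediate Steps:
$R = 0$ ($R = 3 - 3 = 0$)
$Z = 0$ ($Z = 3 \sqrt{0 + 0} = 3 \sqrt{0} = 3 \cdot 0 = 0$)
$28635 \left(0 + I{\left(m,Z \right)}\right) 5 = 28635 \left(0 - 1\right) 5 = 28635 \left(\left(-1\right) 5\right) = 28635 \left(-5\right) = -143175$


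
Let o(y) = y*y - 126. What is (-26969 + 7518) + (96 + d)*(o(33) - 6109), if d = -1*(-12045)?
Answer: -62497037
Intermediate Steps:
o(y) = -126 + y² (o(y) = y² - 126 = -126 + y²)
d = 12045
(-26969 + 7518) + (96 + d)*(o(33) - 6109) = (-26969 + 7518) + (96 + 12045)*((-126 + 33²) - 6109) = -19451 + 12141*((-126 + 1089) - 6109) = -19451 + 12141*(963 - 6109) = -19451 + 12141*(-5146) = -19451 - 62477586 = -62497037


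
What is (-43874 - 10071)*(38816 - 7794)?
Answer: -1673481790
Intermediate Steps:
(-43874 - 10071)*(38816 - 7794) = -53945*31022 = -1673481790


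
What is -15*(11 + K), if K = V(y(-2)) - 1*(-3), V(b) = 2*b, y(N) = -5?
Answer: -60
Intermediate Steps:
K = -7 (K = 2*(-5) - 1*(-3) = -10 + 3 = -7)
-15*(11 + K) = -15*(11 - 7) = -15*4 = -60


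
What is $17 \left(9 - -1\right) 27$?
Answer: $4590$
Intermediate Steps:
$17 \left(9 - -1\right) 27 = 17 \left(9 + 1\right) 27 = 17 \cdot 10 \cdot 27 = 170 \cdot 27 = 4590$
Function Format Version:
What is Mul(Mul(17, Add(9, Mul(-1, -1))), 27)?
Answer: 4590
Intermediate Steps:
Mul(Mul(17, Add(9, Mul(-1, -1))), 27) = Mul(Mul(17, Add(9, 1)), 27) = Mul(Mul(17, 10), 27) = Mul(170, 27) = 4590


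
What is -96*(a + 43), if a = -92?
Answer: 4704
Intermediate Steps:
-96*(a + 43) = -96*(-92 + 43) = -96*(-49) = 4704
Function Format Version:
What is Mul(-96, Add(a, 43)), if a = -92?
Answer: 4704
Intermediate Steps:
Mul(-96, Add(a, 43)) = Mul(-96, Add(-92, 43)) = Mul(-96, -49) = 4704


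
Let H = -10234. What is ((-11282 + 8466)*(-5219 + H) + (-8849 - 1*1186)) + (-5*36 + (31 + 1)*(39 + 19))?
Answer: 43507289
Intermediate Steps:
((-11282 + 8466)*(-5219 + H) + (-8849 - 1*1186)) + (-5*36 + (31 + 1)*(39 + 19)) = ((-11282 + 8466)*(-5219 - 10234) + (-8849 - 1*1186)) + (-5*36 + (31 + 1)*(39 + 19)) = (-2816*(-15453) + (-8849 - 1186)) + (-180 + 32*58) = (43515648 - 10035) + (-180 + 1856) = 43505613 + 1676 = 43507289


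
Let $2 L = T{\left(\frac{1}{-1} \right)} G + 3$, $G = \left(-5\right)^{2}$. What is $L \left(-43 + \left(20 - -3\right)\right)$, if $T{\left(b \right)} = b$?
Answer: $220$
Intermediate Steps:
$G = 25$
$L = -11$ ($L = \frac{\frac{1}{-1} \cdot 25 + 3}{2} = \frac{\left(-1\right) 25 + 3}{2} = \frac{-25 + 3}{2} = \frac{1}{2} \left(-22\right) = -11$)
$L \left(-43 + \left(20 - -3\right)\right) = - 11 \left(-43 + \left(20 - -3\right)\right) = - 11 \left(-43 + \left(20 + 3\right)\right) = - 11 \left(-43 + 23\right) = \left(-11\right) \left(-20\right) = 220$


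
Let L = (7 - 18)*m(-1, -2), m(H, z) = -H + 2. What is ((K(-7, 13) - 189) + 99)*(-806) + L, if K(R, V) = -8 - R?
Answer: 73313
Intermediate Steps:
m(H, z) = 2 - H
L = -33 (L = (7 - 18)*(2 - 1*(-1)) = -11*(2 + 1) = -11*3 = -33)
((K(-7, 13) - 189) + 99)*(-806) + L = (((-8 - 1*(-7)) - 189) + 99)*(-806) - 33 = (((-8 + 7) - 189) + 99)*(-806) - 33 = ((-1 - 189) + 99)*(-806) - 33 = (-190 + 99)*(-806) - 33 = -91*(-806) - 33 = 73346 - 33 = 73313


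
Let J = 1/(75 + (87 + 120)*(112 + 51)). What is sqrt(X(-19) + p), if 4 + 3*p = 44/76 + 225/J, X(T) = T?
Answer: 2*sqrt(2060012091)/57 ≈ 1592.5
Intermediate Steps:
J = 1/33816 (J = 1/(75 + 207*163) = 1/(75 + 33741) = 1/33816 ≈ 2.9572e-5)
p = 144563335/57 (p = -4/3 + (44/76 + 225/(1/33816))/3 = -4/3 + (44*(1/76) + 225*33816)/3 = -4/3 + (11/19 + 7608600)/3 = -4/3 + (1/3)*(144563411/19) = -4/3 + 144563411/57 = 144563335/57 ≈ 2.5362e+6)
sqrt(X(-19) + p) = sqrt(-19 + 144563335/57) = sqrt(144562252/57) = 2*sqrt(2060012091)/57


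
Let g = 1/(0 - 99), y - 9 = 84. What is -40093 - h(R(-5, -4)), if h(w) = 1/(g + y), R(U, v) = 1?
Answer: -369096257/9206 ≈ -40093.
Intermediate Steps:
y = 93 (y = 9 + 84 = 93)
g = -1/99 (g = 1/(-99) = -1/99 ≈ -0.010101)
h(w) = 99/9206 (h(w) = 1/(-1/99 + 93) = 1/(9206/99) = 99/9206)
-40093 - h(R(-5, -4)) = -40093 - 1*99/9206 = -40093 - 99/9206 = -369096257/9206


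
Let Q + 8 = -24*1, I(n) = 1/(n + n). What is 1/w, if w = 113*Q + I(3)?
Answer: -6/21695 ≈ -0.00027656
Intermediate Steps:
I(n) = 1/(2*n)
Q = -32 (Q = -8 - 24*1 = -8 - 24 = -32)
w = -21695/6 (w = 113*(-32) + (½)/3 = -3616 + (½)*(⅓) = -3616 + ⅙ = -21695/6 ≈ -3615.8)
1/w = 1/(-21695/6) = -6/21695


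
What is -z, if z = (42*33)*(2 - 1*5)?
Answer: 4158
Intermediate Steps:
z = -4158 (z = 1386*(2 - 5) = 1386*(-3) = -4158)
-z = -1*(-4158) = 4158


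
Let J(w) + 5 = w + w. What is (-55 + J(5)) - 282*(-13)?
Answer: 3616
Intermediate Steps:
J(w) = -5 + 2*w (J(w) = -5 + (w + w) = -5 + 2*w)
(-55 + J(5)) - 282*(-13) = (-55 + (-5 + 2*5)) - 282*(-13) = (-55 + (-5 + 10)) - 141*(-26) = (-55 + 5) + 3666 = -50 + 3666 = 3616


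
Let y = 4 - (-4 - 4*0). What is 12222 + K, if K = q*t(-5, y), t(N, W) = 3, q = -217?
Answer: 11571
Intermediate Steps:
y = 8 (y = 4 - (-4 + 0) = 4 - 1*(-4) = 4 + 4 = 8)
K = -651 (K = -217*3 = -651)
12222 + K = 12222 - 651 = 11571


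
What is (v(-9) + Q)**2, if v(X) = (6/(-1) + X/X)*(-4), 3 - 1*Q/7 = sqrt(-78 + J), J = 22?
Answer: (41 - 14*I*sqrt(14))**2 ≈ -1063.0 - 4295.4*I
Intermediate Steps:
Q = 21 - 14*I*sqrt(14) (Q = 21 - 7*sqrt(-78 + 22) = 21 - 14*I*sqrt(14) ≈ 21.0 - 52.383*I)
v(X) = 20 (v(X) = (6*(-1) + 1)*(-4) = (-6 + 1)*(-4) = -5*(-4) = 20)
(v(-9) + Q)**2 = (20 + (21 - 14*I*sqrt(14)))**2 = (41 - 14*I*sqrt(14))**2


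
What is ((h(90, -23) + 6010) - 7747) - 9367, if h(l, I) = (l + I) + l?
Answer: -10947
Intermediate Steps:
h(l, I) = I + 2*l (h(l, I) = (I + l) + l = I + 2*l)
((h(90, -23) + 6010) - 7747) - 9367 = (((-23 + 2*90) + 6010) - 7747) - 9367 = (((-23 + 180) + 6010) - 7747) - 9367 = ((157 + 6010) - 7747) - 9367 = (6167 - 7747) - 9367 = -1580 - 9367 = -10947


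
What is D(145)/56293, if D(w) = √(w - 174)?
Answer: I*√29/56293 ≈ 9.5663e-5*I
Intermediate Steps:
D(w) = √(-174 + w)
D(145)/56293 = √(-174 + 145)/56293 = √(-29)*(1/56293) = (I*√29)*(1/56293) = I*√29/56293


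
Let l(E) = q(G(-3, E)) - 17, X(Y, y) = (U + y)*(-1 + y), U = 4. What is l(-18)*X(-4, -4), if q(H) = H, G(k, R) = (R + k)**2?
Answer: 0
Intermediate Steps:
X(Y, y) = (-1 + y)*(4 + y) (X(Y, y) = (4 + y)*(-1 + y) = (-1 + y)*(4 + y))
l(E) = -17 + (-3 + E)**2 (l(E) = (E - 3)**2 - 17 = (-3 + E)**2 - 17 = -17 + (-3 + E)**2)
l(-18)*X(-4, -4) = (-17 + (-3 - 18)**2)*(-4 + (-4)**2 + 3*(-4)) = (-17 + (-21)**2)*(-4 + 16 - 12) = (-17 + 441)*0 = 424*0 = 0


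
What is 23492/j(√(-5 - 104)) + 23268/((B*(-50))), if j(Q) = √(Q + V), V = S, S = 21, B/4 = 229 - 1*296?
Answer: 5817/3350 + 23492/√(21 + I*√109) ≈ 4724.2 - 1109.2*I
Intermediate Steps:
B = -268 (B = 4*(229 - 1*296) = 4*(229 - 296) = 4*(-67) = -268)
V = 21
j(Q) = √(21 + Q) (j(Q) = √(Q + 21) = √(21 + Q))
23492/j(√(-5 - 104)) + 23268/((B*(-50))) = 23492/(√(21 + √(-5 - 104))) + 23268/((-268*(-50))) = 23492/(√(21 + √(-109))) + 23268/13400 = 23492/(√(21 + I*√109)) + 23268*(1/13400) = 23492/√(21 + I*√109) + 5817/3350 = 5817/3350 + 23492/√(21 + I*√109)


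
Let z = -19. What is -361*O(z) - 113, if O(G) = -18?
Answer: 6385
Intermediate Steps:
-361*O(z) - 113 = -361*(-18) - 113 = 6498 - 113 = 6385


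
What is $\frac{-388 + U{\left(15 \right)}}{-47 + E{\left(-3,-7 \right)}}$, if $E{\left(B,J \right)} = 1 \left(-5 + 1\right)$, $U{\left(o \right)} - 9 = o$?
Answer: $\frac{364}{51} \approx 7.1373$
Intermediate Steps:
$U{\left(o \right)} = 9 + o$
$E{\left(B,J \right)} = -4$ ($E{\left(B,J \right)} = 1 \left(-4\right) = -4$)
$\frac{-388 + U{\left(15 \right)}}{-47 + E{\left(-3,-7 \right)}} = \frac{-388 + \left(9 + 15\right)}{-47 - 4} = \frac{-388 + 24}{-51} = \left(-364\right) \left(- \frac{1}{51}\right) = \frac{364}{51}$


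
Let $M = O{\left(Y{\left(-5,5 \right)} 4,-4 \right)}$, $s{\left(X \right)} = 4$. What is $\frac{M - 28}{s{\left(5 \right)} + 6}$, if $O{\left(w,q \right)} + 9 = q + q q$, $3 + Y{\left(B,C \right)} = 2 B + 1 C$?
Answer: $- \frac{5}{2} \approx -2.5$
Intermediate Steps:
$Y{\left(B,C \right)} = -3 + C + 2 B$ ($Y{\left(B,C \right)} = -3 + \left(2 B + 1 C\right) = -3 + \left(2 B + C\right) = -3 + \left(C + 2 B\right) = -3 + C + 2 B$)
$O{\left(w,q \right)} = -9 + q + q^{2}$ ($O{\left(w,q \right)} = -9 + \left(q + q q\right) = -9 + \left(q + q^{2}\right) = -9 + q + q^{2}$)
$M = 3$ ($M = -9 - 4 + \left(-4\right)^{2} = -9 - 4 + 16 = 3$)
$\frac{M - 28}{s{\left(5 \right)} + 6} = \frac{3 - 28}{4 + 6} = - \frac{25}{10} = \left(-25\right) \frac{1}{10} = - \frac{5}{2}$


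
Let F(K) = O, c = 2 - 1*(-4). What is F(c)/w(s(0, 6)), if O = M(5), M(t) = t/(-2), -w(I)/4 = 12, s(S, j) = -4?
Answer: 5/96 ≈ 0.052083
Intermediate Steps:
c = 6 (c = 2 + 4 = 6)
w(I) = -48 (w(I) = -4*12 = -48)
M(t) = -t/2 (M(t) = t*(-½) = -t/2)
O = -5/2 (O = -½*5 = -5/2 ≈ -2.5000)
F(K) = -5/2
F(c)/w(s(0, 6)) = -5/2/(-48) = -5/2*(-1/48) = 5/96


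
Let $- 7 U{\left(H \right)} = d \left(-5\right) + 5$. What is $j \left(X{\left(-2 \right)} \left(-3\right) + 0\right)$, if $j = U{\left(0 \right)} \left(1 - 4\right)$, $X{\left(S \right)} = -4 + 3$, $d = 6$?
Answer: $- \frac{225}{7} \approx -32.143$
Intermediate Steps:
$X{\left(S \right)} = -1$
$U{\left(H \right)} = \frac{25}{7}$ ($U{\left(H \right)} = - \frac{6 \left(-5\right) + 5}{7} = - \frac{-30 + 5}{7} = \left(- \frac{1}{7}\right) \left(-25\right) = \frac{25}{7}$)
$j = - \frac{75}{7}$ ($j = \frac{25 \left(1 - 4\right)}{7} = \frac{25}{7} \left(-3\right) = - \frac{75}{7} \approx -10.714$)
$j \left(X{\left(-2 \right)} \left(-3\right) + 0\right) = - \frac{75 \left(\left(-1\right) \left(-3\right) + 0\right)}{7} = - \frac{75 \left(3 + 0\right)}{7} = \left(- \frac{75}{7}\right) 3 = - \frac{225}{7}$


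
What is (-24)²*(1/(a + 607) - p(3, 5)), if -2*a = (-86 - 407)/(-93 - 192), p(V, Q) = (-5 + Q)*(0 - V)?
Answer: 328320/345497 ≈ 0.95028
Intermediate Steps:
p(V, Q) = -V*(-5 + Q) (p(V, Q) = (-5 + Q)*(-V) = -V*(-5 + Q))
a = -493/570 (a = -(-86 - 407)/(2*(-93 - 192)) = -(-493)/(2*(-285)) = -(-493)*(-1)/(2*285) = -½*493/285 = -493/570 ≈ -0.86491)
(-24)²*(1/(a + 607) - p(3, 5)) = (-24)²*(1/(-493/570 + 607) - 3*(5 - 1*5)) = 576*(1/(345497/570) - 3*(5 - 5)) = 576*(570/345497 - 3*0) = 576*(570/345497 - 1*0) = 576*(570/345497 + 0) = 576*(570/345497) = 328320/345497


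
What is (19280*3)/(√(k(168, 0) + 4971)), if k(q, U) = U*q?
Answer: 19280*√4971/1657 ≈ 820.36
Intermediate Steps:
(19280*3)/(√(k(168, 0) + 4971)) = (19280*3)/(√(0*168 + 4971)) = 57840/(√(0 + 4971)) = 57840/(√4971) = 57840*(√4971/4971) = 19280*√4971/1657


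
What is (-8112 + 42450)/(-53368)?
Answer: -17169/26684 ≈ -0.64342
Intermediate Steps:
(-8112 + 42450)/(-53368) = 34338*(-1/53368) = -17169/26684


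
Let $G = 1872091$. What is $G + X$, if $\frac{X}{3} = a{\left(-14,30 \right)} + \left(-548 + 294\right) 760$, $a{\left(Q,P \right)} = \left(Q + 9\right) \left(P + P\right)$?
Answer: $1292071$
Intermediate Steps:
$a{\left(Q,P \right)} = 2 P \left(9 + Q\right)$ ($a{\left(Q,P \right)} = \left(9 + Q\right) 2 P = 2 P \left(9 + Q\right)$)
$X = -580020$ ($X = 3 \left(2 \cdot 30 \left(9 - 14\right) + \left(-548 + 294\right) 760\right) = 3 \left(2 \cdot 30 \left(-5\right) - 193040\right) = 3 \left(-300 - 193040\right) = 3 \left(-193340\right) = -580020$)
$G + X = 1872091 - 580020 = 1292071$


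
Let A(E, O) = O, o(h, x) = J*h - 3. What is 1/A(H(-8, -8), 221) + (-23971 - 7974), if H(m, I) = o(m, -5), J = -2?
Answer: -7059844/221 ≈ -31945.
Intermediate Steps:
o(h, x) = -3 - 2*h (o(h, x) = -2*h - 3 = -3 - 2*h)
H(m, I) = -3 - 2*m
1/A(H(-8, -8), 221) + (-23971 - 7974) = 1/221 + (-23971 - 7974) = 1/221 - 31945 = -7059844/221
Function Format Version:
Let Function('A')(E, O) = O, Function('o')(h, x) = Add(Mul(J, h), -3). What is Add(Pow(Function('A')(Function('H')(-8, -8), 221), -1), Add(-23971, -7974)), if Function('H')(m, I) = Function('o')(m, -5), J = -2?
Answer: Rational(-7059844, 221) ≈ -31945.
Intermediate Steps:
Function('o')(h, x) = Add(-3, Mul(-2, h)) (Function('o')(h, x) = Add(Mul(-2, h), -3) = Add(-3, Mul(-2, h)))
Function('H')(m, I) = Add(-3, Mul(-2, m))
Add(Pow(Function('A')(Function('H')(-8, -8), 221), -1), Add(-23971, -7974)) = Add(Pow(221, -1), Add(-23971, -7974)) = Add(Rational(1, 221), -31945) = Rational(-7059844, 221)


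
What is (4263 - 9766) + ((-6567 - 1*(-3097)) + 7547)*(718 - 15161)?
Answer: -58889614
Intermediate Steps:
(4263 - 9766) + ((-6567 - 1*(-3097)) + 7547)*(718 - 15161) = -5503 + ((-6567 + 3097) + 7547)*(-14443) = -5503 + (-3470 + 7547)*(-14443) = -5503 + 4077*(-14443) = -5503 - 58884111 = -58889614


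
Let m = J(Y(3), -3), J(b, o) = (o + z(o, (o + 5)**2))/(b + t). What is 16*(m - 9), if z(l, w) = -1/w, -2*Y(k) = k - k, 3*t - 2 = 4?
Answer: -170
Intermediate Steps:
t = 2 (t = 2/3 + (1/3)*4 = 2/3 + 4/3 = 2)
Y(k) = 0 (Y(k) = -(k - k)/2 = -1/2*0 = 0)
J(b, o) = (o - 1/(5 + o)**2)/(2 + b) (J(b, o) = (o - 1/((o + 5)**2))/(b + 2) = (o - 1/((5 + o)**2))/(2 + b) = (o - 1/(5 + o)**2)/(2 + b))
m = -13/8 (m = (-1 - 3*(5 - 3)**2)/((2 + 0)*(5 - 3)**2) = (-1 - 3*2**2)/(2*2**2) = (1/2)*(1/4)*(-1 - 3*4) = (1/2)*(1/4)*(-1 - 12) = (1/2)*(1/4)*(-13) = -13/8 ≈ -1.6250)
16*(m - 9) = 16*(-13/8 - 9) = 16*(-85/8) = -170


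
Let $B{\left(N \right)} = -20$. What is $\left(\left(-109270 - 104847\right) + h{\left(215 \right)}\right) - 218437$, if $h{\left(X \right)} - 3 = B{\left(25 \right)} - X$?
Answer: $-432786$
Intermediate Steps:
$h{\left(X \right)} = -17 - X$ ($h{\left(X \right)} = 3 - \left(20 + X\right) = -17 - X$)
$\left(\left(-109270 - 104847\right) + h{\left(215 \right)}\right) - 218437 = \left(\left(-109270 - 104847\right) - 232\right) - 218437 = \left(-214117 - 232\right) - 218437 = -214349 - 218437 = -432786$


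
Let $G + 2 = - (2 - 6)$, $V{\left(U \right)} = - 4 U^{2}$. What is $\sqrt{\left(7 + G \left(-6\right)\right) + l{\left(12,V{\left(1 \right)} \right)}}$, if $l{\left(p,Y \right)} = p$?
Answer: $\sqrt{7} \approx 2.6458$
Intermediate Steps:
$G = 2$ ($G = -2 - \left(2 - 6\right) = -2 - -4 = -2 + 4 = 2$)
$\sqrt{\left(7 + G \left(-6\right)\right) + l{\left(12,V{\left(1 \right)} \right)}} = \sqrt{\left(7 + 2 \left(-6\right)\right) + 12} = \sqrt{\left(7 - 12\right) + 12} = \sqrt{-5 + 12} = \sqrt{7}$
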